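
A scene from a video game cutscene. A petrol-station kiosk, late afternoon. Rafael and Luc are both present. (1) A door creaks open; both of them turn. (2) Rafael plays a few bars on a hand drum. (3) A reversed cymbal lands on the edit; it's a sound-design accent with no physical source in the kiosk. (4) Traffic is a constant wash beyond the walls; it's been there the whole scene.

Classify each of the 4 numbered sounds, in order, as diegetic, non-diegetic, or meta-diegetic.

(1) the sound comes from a door physically present in the location → diegetic.
(2) is diegetic: the instrument and the performer are both in the scene.
(3) an editorial stinger — it belongs to the cut, not the story world → non-diegetic.
Sound (4): ambient/room sound belonging to the story's physical space, so diegetic.

diegetic, diegetic, non-diegetic, diegetic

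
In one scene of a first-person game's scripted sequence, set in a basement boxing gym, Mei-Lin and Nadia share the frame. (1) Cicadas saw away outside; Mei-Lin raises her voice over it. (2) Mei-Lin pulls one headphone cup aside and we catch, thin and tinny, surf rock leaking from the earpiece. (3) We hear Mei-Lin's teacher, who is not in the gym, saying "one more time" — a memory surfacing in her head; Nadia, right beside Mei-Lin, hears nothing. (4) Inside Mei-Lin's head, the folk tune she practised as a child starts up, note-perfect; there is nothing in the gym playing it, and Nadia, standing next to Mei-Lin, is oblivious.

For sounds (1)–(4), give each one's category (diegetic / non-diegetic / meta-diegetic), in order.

diegetic, diegetic, meta-diegetic, meta-diegetic

Sound (1): cicadas is part of the location's real environment, so diegetic.
(2) is diegetic: it's leaking from a physical pair of headphones in the scene.
(3) is meta-diegetic: the voice is a memory playing only inside Mei-Lin's mind; Nadia can't hear it.
(4) is meta-diegetic: remembered music, private to Mei-Lin — Nadia is oblivious because it isn't in the room.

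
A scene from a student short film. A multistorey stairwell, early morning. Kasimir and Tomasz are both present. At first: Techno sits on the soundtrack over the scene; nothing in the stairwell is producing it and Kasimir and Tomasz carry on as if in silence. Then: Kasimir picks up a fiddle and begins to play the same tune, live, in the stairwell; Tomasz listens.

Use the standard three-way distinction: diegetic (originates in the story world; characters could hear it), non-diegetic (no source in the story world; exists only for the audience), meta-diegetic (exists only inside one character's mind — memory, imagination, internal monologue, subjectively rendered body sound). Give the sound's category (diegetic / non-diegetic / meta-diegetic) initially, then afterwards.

Initially: no in-world source exists and no character can hear it — underscore → non-diegetic.
Afterwards: a fiddle is now a real source in the story world and the characters hear it → diegetic.

non-diegetic, diegetic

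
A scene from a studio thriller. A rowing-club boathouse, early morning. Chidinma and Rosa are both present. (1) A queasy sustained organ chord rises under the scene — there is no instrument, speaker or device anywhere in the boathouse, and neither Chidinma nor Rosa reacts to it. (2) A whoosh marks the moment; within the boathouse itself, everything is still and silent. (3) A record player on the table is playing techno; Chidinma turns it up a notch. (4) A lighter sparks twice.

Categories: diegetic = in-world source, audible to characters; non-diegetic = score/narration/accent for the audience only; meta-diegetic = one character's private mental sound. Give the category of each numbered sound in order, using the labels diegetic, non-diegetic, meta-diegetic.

non-diegetic, non-diegetic, diegetic, diegetic

(1) nothing in the boathouse produces it and the characters don't hear it — pure soundtrack → non-diegetic.
(2) is non-diegetic: it's a sound-design accent with no in-world source; no one in the scene can hear it.
(3) source music from a record player, which exists in the story world → diegetic.
Sound (4): a lighter is a real object/event in the scene's world, so diegetic.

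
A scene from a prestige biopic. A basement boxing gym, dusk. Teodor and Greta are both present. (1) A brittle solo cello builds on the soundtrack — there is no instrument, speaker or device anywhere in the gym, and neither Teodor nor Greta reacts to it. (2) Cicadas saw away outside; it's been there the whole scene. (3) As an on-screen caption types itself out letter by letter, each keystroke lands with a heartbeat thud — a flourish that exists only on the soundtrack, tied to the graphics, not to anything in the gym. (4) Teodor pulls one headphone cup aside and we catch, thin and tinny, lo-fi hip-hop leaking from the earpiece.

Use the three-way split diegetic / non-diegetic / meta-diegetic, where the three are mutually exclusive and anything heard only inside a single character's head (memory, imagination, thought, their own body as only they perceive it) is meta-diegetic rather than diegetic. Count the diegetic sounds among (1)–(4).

(1) it has no source in the story world and no character can hear it — it's underscore → non-diegetic.
Sound (2): cicadas is part of the location's real environment, so diegetic.
(3) is non-diegetic: the caption isn't part of the story world, so neither is the sound tied to it.
(4) the earpiece is a real device on Teodor's head — source music → diegetic.
So 2 of the 4 are diegetic: (2), (4).

2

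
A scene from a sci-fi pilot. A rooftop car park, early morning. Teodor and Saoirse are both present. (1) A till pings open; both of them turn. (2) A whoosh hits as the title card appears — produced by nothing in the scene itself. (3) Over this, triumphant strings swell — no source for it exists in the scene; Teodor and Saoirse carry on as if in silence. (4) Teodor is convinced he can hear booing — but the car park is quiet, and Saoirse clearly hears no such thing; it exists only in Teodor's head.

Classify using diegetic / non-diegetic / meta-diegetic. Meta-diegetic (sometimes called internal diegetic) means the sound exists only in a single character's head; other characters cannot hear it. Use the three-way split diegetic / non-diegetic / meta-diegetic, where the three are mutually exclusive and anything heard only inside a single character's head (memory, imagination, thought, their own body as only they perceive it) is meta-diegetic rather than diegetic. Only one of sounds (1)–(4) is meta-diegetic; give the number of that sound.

(1) is diegetic: an in-world source (a till); characters could hear it.
(2) it's a sound-design accent with no in-world source; no one in the scene can hear it → non-diegetic.
(3) is non-diegetic: score with no on-screen or off-screen source; it exists for the audience alone.
(4) Teodor alone 'hears' it — an imagined sound, not present in the space → meta-diegetic.
Only (4) is meta-diegetic.

4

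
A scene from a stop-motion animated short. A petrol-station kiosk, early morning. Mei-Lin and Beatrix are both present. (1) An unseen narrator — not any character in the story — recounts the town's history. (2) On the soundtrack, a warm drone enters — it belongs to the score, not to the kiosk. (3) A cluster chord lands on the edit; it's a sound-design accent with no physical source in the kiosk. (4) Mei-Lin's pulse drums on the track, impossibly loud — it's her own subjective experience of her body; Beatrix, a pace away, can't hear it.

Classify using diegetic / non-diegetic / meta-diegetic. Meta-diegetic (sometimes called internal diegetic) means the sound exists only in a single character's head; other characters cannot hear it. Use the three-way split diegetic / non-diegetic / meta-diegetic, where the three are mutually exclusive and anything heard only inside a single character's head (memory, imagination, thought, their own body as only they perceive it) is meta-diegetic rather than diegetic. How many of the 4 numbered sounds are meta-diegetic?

(1) is non-diegetic: commentary laid over the scene from outside the fiction.
(2) it has no source in the story world and no character can hear it — it's underscore → non-diegetic.
(3) an editorial stinger — it belongs to the cut, not the story world → non-diegetic.
Sound (4): a subjective body sound — Mei-Lin's private perception, inaudible to Beatrix, so meta-diegetic.
Meta-diegetic: (4) — that's 1.

1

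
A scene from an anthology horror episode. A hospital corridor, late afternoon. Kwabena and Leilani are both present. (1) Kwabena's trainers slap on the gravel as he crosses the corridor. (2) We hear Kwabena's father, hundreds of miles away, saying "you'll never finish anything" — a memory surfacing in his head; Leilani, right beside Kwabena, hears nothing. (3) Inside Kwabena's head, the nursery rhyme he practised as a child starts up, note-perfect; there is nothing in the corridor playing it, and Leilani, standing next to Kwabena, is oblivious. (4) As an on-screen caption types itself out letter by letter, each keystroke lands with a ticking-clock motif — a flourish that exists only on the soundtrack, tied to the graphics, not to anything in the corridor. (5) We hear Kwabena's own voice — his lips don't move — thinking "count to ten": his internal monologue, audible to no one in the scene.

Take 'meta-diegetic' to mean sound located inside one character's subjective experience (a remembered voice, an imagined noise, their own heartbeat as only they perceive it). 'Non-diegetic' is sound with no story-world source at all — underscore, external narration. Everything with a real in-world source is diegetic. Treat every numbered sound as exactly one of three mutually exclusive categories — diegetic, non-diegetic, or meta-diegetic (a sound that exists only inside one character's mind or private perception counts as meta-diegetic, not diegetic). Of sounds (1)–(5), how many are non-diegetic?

1

(1) is diegetic: it's the physical sound of Kwabena moving in the space.
(2) is meta-diegetic: the voice is a memory playing only inside Kwabena's mind; Leilani can't hear it.
(3) is meta-diegetic: remembered music, private to Kwabena — Leilani is oblivious because it isn't in the room.
(4) it accompanies on-screen graphics, not anything inside the story world → non-diegetic.
(5) it's Kwabena's unspoken thought, heard only by the audience via his subjectivity → meta-diegetic.
So 1 of the 5 is non-diegetic: (4).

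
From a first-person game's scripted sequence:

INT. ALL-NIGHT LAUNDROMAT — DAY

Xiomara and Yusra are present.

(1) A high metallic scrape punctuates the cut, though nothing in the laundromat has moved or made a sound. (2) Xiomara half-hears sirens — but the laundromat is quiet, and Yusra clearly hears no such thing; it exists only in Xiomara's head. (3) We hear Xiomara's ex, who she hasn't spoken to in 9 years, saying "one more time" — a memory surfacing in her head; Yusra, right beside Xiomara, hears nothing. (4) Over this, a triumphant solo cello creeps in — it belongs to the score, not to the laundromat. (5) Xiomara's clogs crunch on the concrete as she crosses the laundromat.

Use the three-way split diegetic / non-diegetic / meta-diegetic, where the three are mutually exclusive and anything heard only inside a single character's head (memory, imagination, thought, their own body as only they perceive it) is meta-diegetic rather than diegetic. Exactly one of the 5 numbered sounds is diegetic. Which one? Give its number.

5

(1) nothing in the scene produces it; it's an accent added for the audience → non-diegetic.
(2) is meta-diegetic: subjective to Xiomara: the laundromat is silent and Yusra hears nothing.
(3) the voice is a memory playing only inside Xiomara's mind; Yusra can't hear it → meta-diegetic.
Sound (4): score with no on-screen or off-screen source; it exists for the audience alone, so non-diegetic.
Sound (5): a character's body making contact with the set — an in-world sound, so diegetic.
Only (5) is diegetic.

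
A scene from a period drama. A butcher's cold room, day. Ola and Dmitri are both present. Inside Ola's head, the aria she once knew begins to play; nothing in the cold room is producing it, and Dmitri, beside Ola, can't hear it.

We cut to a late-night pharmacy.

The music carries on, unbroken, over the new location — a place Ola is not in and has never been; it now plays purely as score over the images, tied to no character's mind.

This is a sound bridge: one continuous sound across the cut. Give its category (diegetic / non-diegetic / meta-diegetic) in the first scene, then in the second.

Scene one: the music exists only inside Ola's mind; Dmitri can't hear it → meta-diegetic.
Scene two: it's detached from Ola entirely and plays over unrelated images with no in-world source — conventional underscore → non-diegetic.

meta-diegetic, non-diegetic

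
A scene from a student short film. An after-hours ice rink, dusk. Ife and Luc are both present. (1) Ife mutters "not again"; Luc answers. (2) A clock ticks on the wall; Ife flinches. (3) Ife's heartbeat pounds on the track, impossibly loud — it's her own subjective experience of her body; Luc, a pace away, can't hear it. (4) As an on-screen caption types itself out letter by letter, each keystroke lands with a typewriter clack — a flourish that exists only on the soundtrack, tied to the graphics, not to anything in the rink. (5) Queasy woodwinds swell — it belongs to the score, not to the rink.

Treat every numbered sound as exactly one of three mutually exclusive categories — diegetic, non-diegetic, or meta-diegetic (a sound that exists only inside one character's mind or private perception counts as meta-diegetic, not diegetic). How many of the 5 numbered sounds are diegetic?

2

(1) is diegetic: spoken by a character present in the story world.
(2) an in-world source (a clock); characters could hear it → diegetic.
(3) point-of-audition from inside Ife's body; not a sound in the room → meta-diegetic.
(4) the caption isn't part of the story world, so neither is the sound tied to it → non-diegetic.
(5) is non-diegetic: nothing in the rink produces it and the characters don't hear it — pure soundtrack.
Diegetic: (1), (2) — that's 2.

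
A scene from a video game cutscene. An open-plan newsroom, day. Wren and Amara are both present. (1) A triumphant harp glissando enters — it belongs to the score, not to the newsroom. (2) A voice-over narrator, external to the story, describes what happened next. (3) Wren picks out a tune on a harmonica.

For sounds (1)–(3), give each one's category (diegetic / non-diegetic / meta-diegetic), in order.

non-diegetic, non-diegetic, diegetic

Sound (1): score with no on-screen or off-screen source; it exists for the audience alone, so non-diegetic.
Sound (2): commentary laid over the scene from outside the fiction, so non-diegetic.
(3) the instrument and the performer are both in the scene → diegetic.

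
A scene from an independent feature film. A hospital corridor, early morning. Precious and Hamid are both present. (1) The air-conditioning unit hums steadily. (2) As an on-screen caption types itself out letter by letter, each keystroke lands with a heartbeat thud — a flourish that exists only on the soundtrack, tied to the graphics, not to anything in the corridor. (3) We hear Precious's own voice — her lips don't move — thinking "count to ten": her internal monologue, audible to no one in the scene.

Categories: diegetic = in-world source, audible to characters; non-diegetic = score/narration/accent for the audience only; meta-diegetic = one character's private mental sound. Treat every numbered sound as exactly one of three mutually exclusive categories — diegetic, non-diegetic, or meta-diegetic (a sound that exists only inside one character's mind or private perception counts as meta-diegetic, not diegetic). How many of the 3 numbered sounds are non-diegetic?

(1) is diegetic: ambient/room sound belonging to the story's physical space.
(2) is non-diegetic: sound married to a title/caption — outside the diegesis by definition.
Sound (3): internal monologue — inside Precious's mind, not spoken into the scene, so meta-diegetic.
Non-diegetic: (2) — that's 1.

1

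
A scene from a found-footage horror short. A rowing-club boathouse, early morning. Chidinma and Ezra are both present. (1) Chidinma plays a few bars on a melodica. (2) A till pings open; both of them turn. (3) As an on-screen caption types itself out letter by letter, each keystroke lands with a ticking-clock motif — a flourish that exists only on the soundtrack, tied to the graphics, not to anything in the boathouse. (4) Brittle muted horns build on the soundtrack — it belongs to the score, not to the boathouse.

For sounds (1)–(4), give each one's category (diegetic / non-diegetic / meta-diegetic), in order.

(1) a character is playing a melodica on screen → diegetic.
Sound (2): a till is a real object/event in the scene's world, so diegetic.
Sound (3): the caption isn't part of the story world, so neither is the sound tied to it, so non-diegetic.
Sound (4): nothing in the boathouse produces it and the characters don't hear it — pure soundtrack, so non-diegetic.

diegetic, diegetic, non-diegetic, non-diegetic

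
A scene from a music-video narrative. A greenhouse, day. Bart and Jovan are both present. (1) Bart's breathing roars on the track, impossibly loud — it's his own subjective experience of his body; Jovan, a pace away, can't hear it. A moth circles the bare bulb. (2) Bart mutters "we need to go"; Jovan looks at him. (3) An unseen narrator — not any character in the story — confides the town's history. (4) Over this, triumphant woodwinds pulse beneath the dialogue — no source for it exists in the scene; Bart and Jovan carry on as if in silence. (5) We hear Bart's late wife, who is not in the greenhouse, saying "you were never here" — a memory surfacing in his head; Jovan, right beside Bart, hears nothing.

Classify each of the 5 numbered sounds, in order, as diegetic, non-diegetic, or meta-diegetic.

(1) it's Bart's internal bodily sensation rendered as sound; only Bart 'hears' it → meta-diegetic.
(2) on-screen dialogue — Bart speaks and Jovan is there to hear → diegetic.
Sound (3): the narrator exists outside the story world, addressing only the audience, so non-diegetic.
Sound (4): it has no source in the story world and no character can hear it — it's underscore, so non-diegetic.
Sound (5): a remembered line, private to Bart — not present in the room, not audible to Jovan, so meta-diegetic.

meta-diegetic, diegetic, non-diegetic, non-diegetic, meta-diegetic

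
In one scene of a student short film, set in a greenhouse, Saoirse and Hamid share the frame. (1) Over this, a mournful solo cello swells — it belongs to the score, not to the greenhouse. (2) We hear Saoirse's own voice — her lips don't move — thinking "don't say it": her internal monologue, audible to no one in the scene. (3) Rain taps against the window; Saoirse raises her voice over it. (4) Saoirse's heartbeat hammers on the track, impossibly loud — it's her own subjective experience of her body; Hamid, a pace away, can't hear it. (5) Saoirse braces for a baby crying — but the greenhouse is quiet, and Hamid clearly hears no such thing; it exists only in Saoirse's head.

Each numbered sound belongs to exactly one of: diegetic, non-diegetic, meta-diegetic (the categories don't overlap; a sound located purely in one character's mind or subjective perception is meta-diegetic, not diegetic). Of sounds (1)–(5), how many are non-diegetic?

(1) is non-diegetic: it has no source in the story world and no character can hear it — it's underscore.
Sound (2): Saoirse's thought-voice: a private mental sound no other character can hear, so meta-diegetic.
Sound (3): it's the actual ambient sound of the location, so diegetic.
Sound (4): it's Saoirse's internal bodily sensation rendered as sound; only Saoirse 'hears' it, so meta-diegetic.
Sound (5): the sound is imagined by Saoirse; nothing in the story world is producing it and Hamid can't hear it, so meta-diegetic.
Non-diegetic: (1) — that's 1.

1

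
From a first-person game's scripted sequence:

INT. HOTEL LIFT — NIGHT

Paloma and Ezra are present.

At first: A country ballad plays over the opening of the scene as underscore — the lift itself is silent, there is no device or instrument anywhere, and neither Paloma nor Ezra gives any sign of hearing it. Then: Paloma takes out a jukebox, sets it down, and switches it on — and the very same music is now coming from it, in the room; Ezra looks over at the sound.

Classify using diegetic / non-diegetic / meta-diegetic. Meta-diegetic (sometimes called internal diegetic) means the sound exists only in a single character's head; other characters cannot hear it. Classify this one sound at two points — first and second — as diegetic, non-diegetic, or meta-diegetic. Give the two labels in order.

non-diegetic, diegetic

First: no in-world source exists and no character can hear it — underscore → non-diegetic.
Second: a jukebox is now a real source in the story world and the characters hear it → diegetic.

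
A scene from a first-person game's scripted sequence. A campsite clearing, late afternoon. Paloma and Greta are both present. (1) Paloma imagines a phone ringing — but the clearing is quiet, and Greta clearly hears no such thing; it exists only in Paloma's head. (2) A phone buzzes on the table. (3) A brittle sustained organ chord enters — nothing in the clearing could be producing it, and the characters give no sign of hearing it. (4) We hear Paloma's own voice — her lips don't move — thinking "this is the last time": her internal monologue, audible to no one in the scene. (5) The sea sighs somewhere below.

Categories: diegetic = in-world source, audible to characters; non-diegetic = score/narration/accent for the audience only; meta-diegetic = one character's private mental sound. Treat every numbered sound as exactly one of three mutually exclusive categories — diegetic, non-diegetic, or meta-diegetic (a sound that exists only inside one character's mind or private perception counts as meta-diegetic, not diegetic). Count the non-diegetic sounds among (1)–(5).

1

Sound (1): Paloma alone 'hears' it — an imagined sound, not present in the space, so meta-diegetic.
Sound (2): the sound comes from a phone physically present in the location, so diegetic.
(3) nothing in the clearing produces it and the characters don't hear it — pure soundtrack → non-diegetic.
Sound (4): Paloma's thought-voice: a private mental sound no other character can hear, so meta-diegetic.
Sound (5): the sea is part of the location's real environment, so diegetic.
Non-diegetic: (3) — that's 1.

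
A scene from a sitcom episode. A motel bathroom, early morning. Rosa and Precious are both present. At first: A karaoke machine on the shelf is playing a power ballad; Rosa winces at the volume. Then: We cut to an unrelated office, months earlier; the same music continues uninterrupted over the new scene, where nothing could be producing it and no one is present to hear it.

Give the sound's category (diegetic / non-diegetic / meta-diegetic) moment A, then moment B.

diegetic, non-diegetic

Moment A: a karaoke machine is a real in-scene source and Rosa reacts to it → diegetic.
Moment B: there is no longer any in-world source and no one can hear it — it has become underscore → non-diegetic.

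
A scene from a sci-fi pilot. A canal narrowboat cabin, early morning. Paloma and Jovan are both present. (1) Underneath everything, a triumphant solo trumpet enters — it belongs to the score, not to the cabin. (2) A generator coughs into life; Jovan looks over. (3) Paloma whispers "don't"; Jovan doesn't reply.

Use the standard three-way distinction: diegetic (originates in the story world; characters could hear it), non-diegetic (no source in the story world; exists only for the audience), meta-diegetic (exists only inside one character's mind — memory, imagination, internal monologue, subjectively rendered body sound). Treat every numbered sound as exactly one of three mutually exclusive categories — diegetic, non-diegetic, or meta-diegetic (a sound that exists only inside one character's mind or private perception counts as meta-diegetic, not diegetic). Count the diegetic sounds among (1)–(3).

2

(1) it has no source in the story world and no character can hear it — it's underscore → non-diegetic.
(2) the sound comes from a generator physically present in the location → diegetic.
(3) spoken by a character present in the story world → diegetic.
So 2 of the 3 are diegetic: (2), (3).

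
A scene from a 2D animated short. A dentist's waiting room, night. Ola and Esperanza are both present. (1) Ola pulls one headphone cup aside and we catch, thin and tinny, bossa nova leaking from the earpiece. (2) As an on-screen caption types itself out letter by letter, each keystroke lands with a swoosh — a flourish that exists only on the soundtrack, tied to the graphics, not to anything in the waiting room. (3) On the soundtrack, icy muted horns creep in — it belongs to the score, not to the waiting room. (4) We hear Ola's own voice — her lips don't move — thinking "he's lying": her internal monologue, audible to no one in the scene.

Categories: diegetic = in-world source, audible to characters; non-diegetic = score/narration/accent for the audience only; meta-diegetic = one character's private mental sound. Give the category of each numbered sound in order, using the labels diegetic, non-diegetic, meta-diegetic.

diegetic, non-diegetic, non-diegetic, meta-diegetic

(1) is diegetic: it's leaking from a physical pair of headphones in the scene.
(2) is non-diegetic: sound married to a title/caption — outside the diegesis by definition.
(3) score with no on-screen or off-screen source; it exists for the audience alone → non-diegetic.
Sound (4): it's Ola's unspoken thought, heard only by the audience via her subjectivity, so meta-diegetic.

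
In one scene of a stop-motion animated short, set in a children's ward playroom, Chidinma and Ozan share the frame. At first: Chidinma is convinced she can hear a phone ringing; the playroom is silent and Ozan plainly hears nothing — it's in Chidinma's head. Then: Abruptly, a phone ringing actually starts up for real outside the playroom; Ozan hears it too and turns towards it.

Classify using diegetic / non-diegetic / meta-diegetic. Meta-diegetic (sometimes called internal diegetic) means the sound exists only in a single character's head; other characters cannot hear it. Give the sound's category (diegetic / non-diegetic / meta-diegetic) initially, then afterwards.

meta-diegetic, diegetic

Initially: only Chidinma 'hears' it — imagined, in her mind → meta-diegetic.
Afterwards: now there's a real external source and Ozan hears it too — in the story world → diegetic.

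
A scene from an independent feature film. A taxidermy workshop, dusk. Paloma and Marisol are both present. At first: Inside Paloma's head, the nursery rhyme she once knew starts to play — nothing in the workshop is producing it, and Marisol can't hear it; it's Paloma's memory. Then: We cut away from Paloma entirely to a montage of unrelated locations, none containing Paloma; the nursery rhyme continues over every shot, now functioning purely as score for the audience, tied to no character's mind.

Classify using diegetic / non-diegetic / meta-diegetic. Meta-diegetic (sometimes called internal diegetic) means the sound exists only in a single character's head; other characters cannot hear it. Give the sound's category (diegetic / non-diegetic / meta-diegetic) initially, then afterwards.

meta-diegetic, non-diegetic

Initially: the music lives inside Paloma's mind alone; Marisol can't hear it → meta-diegetic.
Afterwards: once it plays over shots Paloma isn't in, detached from any character's subjectivity, it's conventional underscore → non-diegetic.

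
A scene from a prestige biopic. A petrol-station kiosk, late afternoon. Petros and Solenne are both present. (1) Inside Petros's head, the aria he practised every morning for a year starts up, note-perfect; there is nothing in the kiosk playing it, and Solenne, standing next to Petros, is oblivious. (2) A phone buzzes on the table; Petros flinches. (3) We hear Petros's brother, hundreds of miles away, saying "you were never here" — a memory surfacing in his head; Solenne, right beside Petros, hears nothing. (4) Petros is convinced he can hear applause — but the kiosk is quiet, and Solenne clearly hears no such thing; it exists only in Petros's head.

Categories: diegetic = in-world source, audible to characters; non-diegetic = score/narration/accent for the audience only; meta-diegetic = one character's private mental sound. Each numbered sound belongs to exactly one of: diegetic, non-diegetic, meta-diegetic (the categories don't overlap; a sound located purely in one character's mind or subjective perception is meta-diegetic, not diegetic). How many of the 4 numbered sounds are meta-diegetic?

(1) is meta-diegetic: it lives in Petros's subjectivity, not in the kiosk.
(2) is diegetic: the sound comes from a phone physically present in the location.
(3) is meta-diegetic: a remembered line, private to Petros — not present in the room, not audible to Solenne.
(4) the sound is imagined by Petros; nothing in the story world is producing it and Solenne can't hear it → meta-diegetic.
Meta-diegetic: (1), (3), (4) — that's 3.

3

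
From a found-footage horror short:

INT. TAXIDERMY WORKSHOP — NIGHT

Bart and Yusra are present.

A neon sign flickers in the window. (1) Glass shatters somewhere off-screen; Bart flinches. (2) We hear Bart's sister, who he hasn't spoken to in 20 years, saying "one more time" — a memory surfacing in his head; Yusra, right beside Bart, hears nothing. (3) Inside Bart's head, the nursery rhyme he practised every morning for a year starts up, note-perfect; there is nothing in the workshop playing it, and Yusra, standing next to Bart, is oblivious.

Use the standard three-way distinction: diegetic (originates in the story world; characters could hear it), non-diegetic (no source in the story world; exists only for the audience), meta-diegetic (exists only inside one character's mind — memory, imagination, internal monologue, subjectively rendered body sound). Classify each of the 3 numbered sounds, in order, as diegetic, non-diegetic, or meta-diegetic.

Sound (1): glass is a real object/event in the scene's world, so diegetic.
Sound (2): a remembered line, private to Bart — not present in the room, not audible to Yusra, so meta-diegetic.
Sound (3): the music is a memory playing inside Bart's mind alone; no real-world source, Yusra can't hear it, so meta-diegetic.

diegetic, meta-diegetic, meta-diegetic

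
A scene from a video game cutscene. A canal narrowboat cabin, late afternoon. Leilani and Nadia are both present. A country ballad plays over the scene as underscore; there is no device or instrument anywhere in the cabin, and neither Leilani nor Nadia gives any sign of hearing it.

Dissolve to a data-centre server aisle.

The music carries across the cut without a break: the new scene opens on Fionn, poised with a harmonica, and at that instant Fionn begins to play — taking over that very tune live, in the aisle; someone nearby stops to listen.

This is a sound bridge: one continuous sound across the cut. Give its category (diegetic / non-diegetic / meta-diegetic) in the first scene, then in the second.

non-diegetic, diegetic

Scene one: there's no in-world source anywhere and no character hears it — underscore for the audience only → non-diegetic.
Scene two: from the moment Fionn starts playing, the tune is being performed on a harmonica inside the story world and another character hears it → diegetic.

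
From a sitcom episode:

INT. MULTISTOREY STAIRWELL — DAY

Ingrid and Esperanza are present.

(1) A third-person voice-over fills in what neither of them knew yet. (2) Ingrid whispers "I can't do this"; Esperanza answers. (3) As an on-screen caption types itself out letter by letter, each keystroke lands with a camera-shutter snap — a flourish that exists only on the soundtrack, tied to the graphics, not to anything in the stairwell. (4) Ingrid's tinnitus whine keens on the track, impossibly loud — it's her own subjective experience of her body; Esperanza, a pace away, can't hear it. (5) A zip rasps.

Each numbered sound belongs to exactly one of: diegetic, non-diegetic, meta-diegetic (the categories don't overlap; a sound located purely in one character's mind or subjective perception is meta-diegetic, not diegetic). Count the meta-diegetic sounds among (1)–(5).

(1) is non-diegetic: external voice-over — not a character, not heard by anyone in the scene.
(2) is diegetic: on-screen dialogue — Ingrid speaks and Esperanza is there to hear.
Sound (3): the caption isn't part of the story world, so neither is the sound tied to it, so non-diegetic.
(4) is meta-diegetic: point-of-audition from inside Ingrid's body; not a sound in the room.
Sound (5): a zip is a real object/event in the scene's world, so diegetic.
Meta-diegetic: (4) — that's 1.

1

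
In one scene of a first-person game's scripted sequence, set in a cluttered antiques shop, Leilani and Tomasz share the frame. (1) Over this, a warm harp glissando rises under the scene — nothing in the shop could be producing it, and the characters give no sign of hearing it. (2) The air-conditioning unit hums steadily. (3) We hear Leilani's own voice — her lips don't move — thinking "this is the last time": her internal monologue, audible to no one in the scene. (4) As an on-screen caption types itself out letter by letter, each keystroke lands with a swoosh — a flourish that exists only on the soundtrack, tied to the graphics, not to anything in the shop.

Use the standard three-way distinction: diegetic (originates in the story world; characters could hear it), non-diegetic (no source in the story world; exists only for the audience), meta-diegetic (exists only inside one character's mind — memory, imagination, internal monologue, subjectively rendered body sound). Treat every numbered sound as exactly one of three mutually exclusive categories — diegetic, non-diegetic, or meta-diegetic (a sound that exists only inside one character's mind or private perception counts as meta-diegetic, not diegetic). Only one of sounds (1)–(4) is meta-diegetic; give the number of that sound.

(1) is non-diegetic: it has no source in the story world and no character can hear it — it's underscore.
(2) is diegetic: the air-conditioning unit is part of the location's real environment.
Sound (3): Leilani's thought-voice: a private mental sound no other character can hear, so meta-diegetic.
Sound (4): it accompanies on-screen graphics, not anything inside the story world, so non-diegetic.
Only (3) is meta-diegetic.

3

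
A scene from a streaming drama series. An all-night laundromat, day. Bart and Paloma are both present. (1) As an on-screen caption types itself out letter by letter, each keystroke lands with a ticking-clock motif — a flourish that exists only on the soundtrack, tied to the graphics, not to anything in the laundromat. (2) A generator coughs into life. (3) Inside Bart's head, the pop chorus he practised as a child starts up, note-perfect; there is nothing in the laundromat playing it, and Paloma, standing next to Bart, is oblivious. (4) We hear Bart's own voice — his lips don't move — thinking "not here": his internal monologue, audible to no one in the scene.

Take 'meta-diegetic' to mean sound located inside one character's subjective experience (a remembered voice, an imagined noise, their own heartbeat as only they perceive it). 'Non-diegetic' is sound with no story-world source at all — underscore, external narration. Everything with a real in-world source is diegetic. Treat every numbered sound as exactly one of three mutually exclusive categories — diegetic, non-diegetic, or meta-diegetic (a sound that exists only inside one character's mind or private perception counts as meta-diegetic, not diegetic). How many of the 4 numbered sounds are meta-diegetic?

(1) it accompanies on-screen graphics, not anything inside the story world → non-diegetic.
(2) is diegetic: a generator is a real object/event in the scene's world.
(3) is meta-diegetic: the music is a memory playing inside Bart's mind alone; no real-world source, Paloma can't hear it.
(4) is meta-diegetic: Bart's thought-voice: a private mental sound no other character can hear.
So 2 of the 4 are meta-diegetic: (3), (4).

2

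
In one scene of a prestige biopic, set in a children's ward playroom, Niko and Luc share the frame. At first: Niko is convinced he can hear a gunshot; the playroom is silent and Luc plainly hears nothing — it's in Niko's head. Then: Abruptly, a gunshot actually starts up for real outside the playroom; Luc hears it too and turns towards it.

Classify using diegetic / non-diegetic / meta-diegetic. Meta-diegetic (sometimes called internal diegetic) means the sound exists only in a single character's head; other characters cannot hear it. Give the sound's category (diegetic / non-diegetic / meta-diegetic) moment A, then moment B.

Moment A: only Niko 'hears' it — imagined, in his mind → meta-diegetic.
Moment B: now there's a real external source and Luc hears it too — in the story world → diegetic.

meta-diegetic, diegetic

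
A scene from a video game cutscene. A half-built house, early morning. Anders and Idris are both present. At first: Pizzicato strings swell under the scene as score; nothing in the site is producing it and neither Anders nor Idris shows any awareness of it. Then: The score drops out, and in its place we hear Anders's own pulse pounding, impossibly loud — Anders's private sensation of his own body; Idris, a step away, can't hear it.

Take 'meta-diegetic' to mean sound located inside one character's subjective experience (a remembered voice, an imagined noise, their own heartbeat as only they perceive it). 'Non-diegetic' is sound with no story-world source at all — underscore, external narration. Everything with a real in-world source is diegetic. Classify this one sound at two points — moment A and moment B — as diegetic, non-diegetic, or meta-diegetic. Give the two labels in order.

Moment A: underscore with no in-world source, inaudible to the characters → non-diegetic.
Moment B: the body sound is Anders's subjective perception alone — Idris can't hear it → meta-diegetic.

non-diegetic, meta-diegetic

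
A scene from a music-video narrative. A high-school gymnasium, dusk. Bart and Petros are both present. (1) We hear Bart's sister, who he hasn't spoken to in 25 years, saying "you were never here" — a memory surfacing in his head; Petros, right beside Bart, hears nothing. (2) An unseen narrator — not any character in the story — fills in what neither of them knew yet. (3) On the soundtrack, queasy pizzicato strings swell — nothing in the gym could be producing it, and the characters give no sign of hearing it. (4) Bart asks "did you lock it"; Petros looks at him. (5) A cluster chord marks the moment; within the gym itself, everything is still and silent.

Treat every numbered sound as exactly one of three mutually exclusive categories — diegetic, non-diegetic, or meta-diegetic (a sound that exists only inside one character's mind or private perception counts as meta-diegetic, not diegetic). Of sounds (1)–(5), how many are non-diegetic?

(1) is meta-diegetic: it's Bart's recollection rendered as sound; the other character can't hear it.
(2) external voice-over — not a character, not heard by anyone in the scene → non-diegetic.
Sound (3): nothing in the gym produces it and the characters don't hear it — pure soundtrack, so non-diegetic.
Sound (4): on-screen dialogue — Bart speaks and Petros is there to hear, so diegetic.
Sound (5): nothing in the scene produces it; it's an accent added for the audience, so non-diegetic.
So 3 of the 5 are non-diegetic: (2), (3), (5).

3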